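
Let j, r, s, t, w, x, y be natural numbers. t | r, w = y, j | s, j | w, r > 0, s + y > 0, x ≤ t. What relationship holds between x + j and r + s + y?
x + j ≤ r + s + y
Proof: Since t | r and r > 0, t ≤ r. Since x ≤ t, x ≤ r. w = y and j | w, therefore j | y. Since j | s, j | s + y. s + y > 0, so j ≤ s + y. Since x ≤ r, x + j ≤ r + s + y.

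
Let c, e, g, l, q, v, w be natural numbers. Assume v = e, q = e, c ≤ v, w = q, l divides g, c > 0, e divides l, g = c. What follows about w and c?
w = c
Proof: w = q and q = e, therefore w = e. Because e divides l and l divides g, e divides g. Since g = c, e divides c. Since c > 0, e ≤ c. v = e and c ≤ v, so c ≤ e. Because e ≤ c, e = c. Since w = e, w = c.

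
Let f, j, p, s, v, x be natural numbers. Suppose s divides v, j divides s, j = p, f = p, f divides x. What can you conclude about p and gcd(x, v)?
p divides gcd(x, v)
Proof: From f = p and f divides x, p divides x. From j = p and j divides s, p divides s. Because s divides v, p divides v. p divides x, so p divides gcd(x, v).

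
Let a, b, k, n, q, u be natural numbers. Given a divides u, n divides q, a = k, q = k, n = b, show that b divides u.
Since q = k and n divides q, n divides k. n = b, so b divides k. a = k and a divides u, hence k divides u. Since b divides k, b divides u.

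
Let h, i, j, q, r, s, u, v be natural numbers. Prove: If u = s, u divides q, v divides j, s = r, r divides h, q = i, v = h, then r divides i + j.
Because u = s and u divides q, s divides q. Since s = r, r divides q. Since q = i, r divides i. Because v = h and v divides j, h divides j. Since r divides h, r divides j. Since r divides i, r divides i + j.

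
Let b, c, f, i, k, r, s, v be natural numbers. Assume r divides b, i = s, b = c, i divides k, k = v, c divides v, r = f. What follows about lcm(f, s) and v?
lcm(f, s) divides v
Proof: b = c and r divides b, thus r divides c. r = f, so f divides c. From c divides v, f divides v. k = v and i divides k, thus i divides v. i = s, so s divides v. Since f divides v, lcm(f, s) divides v.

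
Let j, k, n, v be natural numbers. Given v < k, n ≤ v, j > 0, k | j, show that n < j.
From k | j and j > 0, k ≤ j. v < k, so v < j. n ≤ v, so n < j.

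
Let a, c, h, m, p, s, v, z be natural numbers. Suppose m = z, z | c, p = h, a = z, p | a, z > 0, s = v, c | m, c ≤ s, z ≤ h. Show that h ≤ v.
m = z and c | m, hence c | z. Since z | c, c = z. From p = h and p | a, h | a. a = z, so h | z. Since z > 0, h ≤ z. z ≤ h, so z = h. c = z, so c = h. Because s = v and c ≤ s, c ≤ v. Because c = h, h ≤ v.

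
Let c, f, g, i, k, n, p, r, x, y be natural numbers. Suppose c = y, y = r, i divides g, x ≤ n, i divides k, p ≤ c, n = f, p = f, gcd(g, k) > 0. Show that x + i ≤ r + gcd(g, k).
Because n = f and x ≤ n, x ≤ f. c = y and p ≤ c, hence p ≤ y. Since p = f, f ≤ y. Since x ≤ f, x ≤ y. Since y = r, x ≤ r. Since i divides g and i divides k, i divides gcd(g, k). gcd(g, k) > 0, so i ≤ gcd(g, k). x ≤ r, so x + i ≤ r + gcd(g, k).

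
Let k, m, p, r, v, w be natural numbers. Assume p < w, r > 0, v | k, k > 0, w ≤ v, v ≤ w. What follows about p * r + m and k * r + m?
p * r + m < k * r + m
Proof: w ≤ v and v ≤ w, thus w = v. Because p < w, p < v. From v | k and k > 0, v ≤ k. p < v, so p < k. r > 0, so p * r < k * r. Then p * r + m < k * r + m.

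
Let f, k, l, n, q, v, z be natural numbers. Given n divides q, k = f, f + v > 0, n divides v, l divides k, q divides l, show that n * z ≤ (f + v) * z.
k = f and l divides k, so l divides f. q divides l, so q divides f. Since n divides q, n divides f. Since n divides v, n divides f + v. From f + v > 0, n ≤ f + v. By multiplying by a non-negative, n * z ≤ (f + v) * z.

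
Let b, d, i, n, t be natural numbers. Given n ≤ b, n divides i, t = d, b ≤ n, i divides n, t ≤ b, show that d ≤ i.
Since b ≤ n and n ≤ b, b = n. n divides i and i divides n, thus n = i. Since b = n, b = i. t = d and t ≤ b, so d ≤ b. b = i, so d ≤ i.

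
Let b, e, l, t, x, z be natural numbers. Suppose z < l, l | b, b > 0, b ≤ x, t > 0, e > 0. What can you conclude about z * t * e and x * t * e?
z * t * e < x * t * e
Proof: From l | b and b > 0, l ≤ b. From z < l, z < b. From b ≤ x, z < x. t > 0, so z * t < x * t. Since e > 0, z * t * e < x * t * e.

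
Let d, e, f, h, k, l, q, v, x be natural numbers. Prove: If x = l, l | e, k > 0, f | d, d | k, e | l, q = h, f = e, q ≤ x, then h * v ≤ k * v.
From q = h and q ≤ x, h ≤ x. Since x = l, h ≤ l. e | l and l | e, therefore e = l. From f | d and d | k, f | k. Since f = e, e | k. From k > 0, e ≤ k. Since e = l, l ≤ k. h ≤ l, so h ≤ k. Then h * v ≤ k * v.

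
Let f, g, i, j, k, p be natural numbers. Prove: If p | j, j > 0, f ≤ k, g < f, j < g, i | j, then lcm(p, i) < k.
p | j and i | j, so lcm(p, i) | j. j > 0, so lcm(p, i) ≤ j. j < g and g < f, so j < f. f ≤ k, so j < k. Since lcm(p, i) ≤ j, lcm(p, i) < k.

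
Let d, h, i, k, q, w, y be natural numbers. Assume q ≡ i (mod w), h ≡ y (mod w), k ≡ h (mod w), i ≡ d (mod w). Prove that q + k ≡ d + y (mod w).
Since q ≡ i (mod w) and i ≡ d (mod w), q ≡ d (mod w). k ≡ h (mod w) and h ≡ y (mod w), thus k ≡ y (mod w). Since q ≡ d (mod w), q + k ≡ d + y (mod w).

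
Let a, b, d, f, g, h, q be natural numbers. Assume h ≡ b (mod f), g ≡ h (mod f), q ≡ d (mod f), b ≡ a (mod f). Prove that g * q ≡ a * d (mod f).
g ≡ h (mod f) and h ≡ b (mod f), hence g ≡ b (mod f). b ≡ a (mod f), so g ≡ a (mod f). From q ≡ d (mod f), g * q ≡ a * d (mod f).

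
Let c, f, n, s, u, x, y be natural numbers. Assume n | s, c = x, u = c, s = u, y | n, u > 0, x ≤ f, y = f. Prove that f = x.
u = c and c = x, therefore u = x. Because y | n and n | s, y | s. s = u, so y | u. Since u > 0, y ≤ u. u = x, so y ≤ x. Since y = f, f ≤ x. Since x ≤ f, f = x.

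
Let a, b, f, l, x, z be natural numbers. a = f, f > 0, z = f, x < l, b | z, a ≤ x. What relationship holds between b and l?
b < l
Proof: z = f and b | z, hence b | f. f > 0, so b ≤ f. a = f and a ≤ x, hence f ≤ x. Since x < l, f < l. b ≤ f, so b < l.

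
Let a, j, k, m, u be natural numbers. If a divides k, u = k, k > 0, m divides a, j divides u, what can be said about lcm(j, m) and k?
lcm(j, m) ≤ k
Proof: u = k and j divides u, therefore j divides k. From m divides a and a divides k, m divides k. j divides k, so lcm(j, m) divides k. k > 0, so lcm(j, m) ≤ k.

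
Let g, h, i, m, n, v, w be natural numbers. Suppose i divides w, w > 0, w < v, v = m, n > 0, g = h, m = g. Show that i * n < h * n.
i divides w and w > 0, so i ≤ w. Because v = m and m = g, v = g. Since g = h, v = h. w < v, so w < h. i ≤ w, so i < h. From n > 0, by multiplying by a positive, i * n < h * n.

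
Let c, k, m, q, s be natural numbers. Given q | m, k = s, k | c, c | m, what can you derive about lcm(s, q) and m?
lcm(s, q) | m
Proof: k = s and k | c, thus s | c. c | m, so s | m. q | m, so lcm(s, q) | m.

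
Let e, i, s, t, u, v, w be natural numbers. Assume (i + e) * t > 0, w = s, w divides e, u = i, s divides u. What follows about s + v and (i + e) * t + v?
s + v ≤ (i + e) * t + v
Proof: u = i and s divides u, hence s divides i. From w = s and w divides e, s divides e. s divides i, so s divides i + e. Then s divides (i + e) * t. (i + e) * t > 0, so s ≤ (i + e) * t. Then s + v ≤ (i + e) * t + v.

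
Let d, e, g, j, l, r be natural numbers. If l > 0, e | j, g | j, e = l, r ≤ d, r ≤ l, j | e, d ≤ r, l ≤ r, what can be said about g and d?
g ≤ d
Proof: From l ≤ r and r ≤ l, l = r. Since r ≤ d and d ≤ r, r = d. l = r, so l = d. Because j | e and e | j, j = e. Since e = l, j = l. From g | j, g | l. l > 0, so g ≤ l. l = d, so g ≤ d.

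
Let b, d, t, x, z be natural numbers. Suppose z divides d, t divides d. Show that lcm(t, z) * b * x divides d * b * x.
t divides d and z divides d, thus lcm(t, z) divides d. Then lcm(t, z) * b divides d * b. Then lcm(t, z) * b * x divides d * b * x.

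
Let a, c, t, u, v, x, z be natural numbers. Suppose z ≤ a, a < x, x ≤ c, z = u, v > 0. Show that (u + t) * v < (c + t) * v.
z = u and z ≤ a, hence u ≤ a. Since a < x and x ≤ c, a < c. u ≤ a, so u < c. Then u + t < c + t. From v > 0, by multiplying by a positive, (u + t) * v < (c + t) * v.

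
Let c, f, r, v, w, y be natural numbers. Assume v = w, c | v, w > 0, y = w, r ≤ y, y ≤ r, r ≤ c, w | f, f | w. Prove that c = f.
From v = w and c | v, c | w. From w > 0, c ≤ w. Since r ≤ y and y ≤ r, r = y. r ≤ c, so y ≤ c. y = w, so w ≤ c. Since c ≤ w, c = w. w | f and f | w, hence w = f. c = w, so c = f.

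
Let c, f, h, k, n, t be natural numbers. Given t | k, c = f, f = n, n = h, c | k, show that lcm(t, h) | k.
c = f and f = n, hence c = n. Since n = h, c = h. Since c | k, h | k. Since t | k, lcm(t, h) | k.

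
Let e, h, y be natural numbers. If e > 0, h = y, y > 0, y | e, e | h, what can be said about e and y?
e = y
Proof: h = y and e | h, thus e | y. Because y > 0, e ≤ y. y | e and e > 0, thus y ≤ e. e ≤ y, so e = y.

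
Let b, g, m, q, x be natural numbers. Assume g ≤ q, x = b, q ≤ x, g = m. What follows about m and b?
m ≤ b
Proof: g ≤ q and q ≤ x, therefore g ≤ x. x = b, so g ≤ b. Since g = m, m ≤ b.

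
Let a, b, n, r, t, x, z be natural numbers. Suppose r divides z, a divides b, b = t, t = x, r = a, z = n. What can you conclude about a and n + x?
a divides n + x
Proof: r = a and r divides z, therefore a divides z. z = n, so a divides n. Since b = t and t = x, b = x. Since a divides b, a divides x. Since a divides n, a divides n + x.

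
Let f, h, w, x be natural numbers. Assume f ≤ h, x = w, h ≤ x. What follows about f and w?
f ≤ w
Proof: x = w and h ≤ x, so h ≤ w. f ≤ h, so f ≤ w.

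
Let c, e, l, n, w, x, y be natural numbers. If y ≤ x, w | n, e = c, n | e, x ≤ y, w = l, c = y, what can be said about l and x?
l | x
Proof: e = c and c = y, hence e = y. Because y ≤ x and x ≤ y, y = x. e = y, so e = x. w | n and n | e, thus w | e. Since w = l, l | e. Since e = x, l | x.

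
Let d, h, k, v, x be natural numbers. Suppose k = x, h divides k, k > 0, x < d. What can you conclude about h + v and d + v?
h + v < d + v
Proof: Since h divides k and k > 0, h ≤ k. Since k = x, h ≤ x. x < d, so h < d. Then h + v < d + v.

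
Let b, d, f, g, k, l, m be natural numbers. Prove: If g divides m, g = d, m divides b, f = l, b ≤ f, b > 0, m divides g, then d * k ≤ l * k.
m divides g and g divides m, so m = g. g = d, so m = d. m divides b and b > 0, therefore m ≤ b. f = l and b ≤ f, so b ≤ l. Since m ≤ b, m ≤ l. m = d, so d ≤ l. By multiplying by a non-negative, d * k ≤ l * k.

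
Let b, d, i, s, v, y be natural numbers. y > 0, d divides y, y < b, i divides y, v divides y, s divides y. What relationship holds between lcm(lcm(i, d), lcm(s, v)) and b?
lcm(lcm(i, d), lcm(s, v)) < b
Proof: From i divides y and d divides y, lcm(i, d) divides y. From s divides y and v divides y, lcm(s, v) divides y. From lcm(i, d) divides y, lcm(lcm(i, d), lcm(s, v)) divides y. Since y > 0, lcm(lcm(i, d), lcm(s, v)) ≤ y. y < b, so lcm(lcm(i, d), lcm(s, v)) < b.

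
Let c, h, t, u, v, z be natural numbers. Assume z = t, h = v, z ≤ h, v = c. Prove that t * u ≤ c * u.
h = v and z ≤ h, hence z ≤ v. Since z = t, t ≤ v. Since v = c, t ≤ c. Then t * u ≤ c * u.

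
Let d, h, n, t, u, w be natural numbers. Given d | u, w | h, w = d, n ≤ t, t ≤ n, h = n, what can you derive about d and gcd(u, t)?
d | gcd(u, t)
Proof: From n ≤ t and t ≤ n, n = t. Because w = d and w | h, d | h. h = n, so d | n. Since n = t, d | t. Since d | u, d | gcd(u, t).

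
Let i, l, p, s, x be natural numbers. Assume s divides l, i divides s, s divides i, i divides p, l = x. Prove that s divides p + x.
i divides s and s divides i, so i = s. Because i divides p, s divides p. l = x and s divides l, so s divides x. Since s divides p, s divides p + x.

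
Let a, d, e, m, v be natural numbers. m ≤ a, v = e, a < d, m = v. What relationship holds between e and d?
e < d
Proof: m = v and m ≤ a, so v ≤ a. Because v = e, e ≤ a. a < d, so e < d.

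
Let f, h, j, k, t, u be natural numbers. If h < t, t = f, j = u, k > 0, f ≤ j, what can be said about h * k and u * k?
h * k < u * k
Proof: t = f and h < t, hence h < f. j = u and f ≤ j, thus f ≤ u. Since h < f, h < u. Since k > 0, by multiplying by a positive, h * k < u * k.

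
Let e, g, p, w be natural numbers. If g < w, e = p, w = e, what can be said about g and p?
g < p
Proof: From w = e and g < w, g < e. e = p, so g < p.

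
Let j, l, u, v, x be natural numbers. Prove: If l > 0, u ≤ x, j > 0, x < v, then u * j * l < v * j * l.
Since u ≤ x and x < v, u < v. From j > 0, u * j < v * j. l > 0, so u * j * l < v * j * l.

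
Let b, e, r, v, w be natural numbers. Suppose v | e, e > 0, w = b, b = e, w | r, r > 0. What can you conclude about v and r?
v ≤ r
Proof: Since v | e and e > 0, v ≤ e. w = b and b = e, therefore w = e. Because w | r, e | r. r > 0, so e ≤ r. Since v ≤ e, v ≤ r.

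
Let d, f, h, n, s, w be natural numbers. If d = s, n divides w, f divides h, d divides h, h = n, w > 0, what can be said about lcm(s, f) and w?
lcm(s, f) ≤ w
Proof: From d = s and d divides h, s divides h. f divides h, so lcm(s, f) divides h. h = n, so lcm(s, f) divides n. n divides w, so lcm(s, f) divides w. w > 0, so lcm(s, f) ≤ w.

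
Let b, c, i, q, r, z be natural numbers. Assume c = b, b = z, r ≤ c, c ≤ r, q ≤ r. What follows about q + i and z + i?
q + i ≤ z + i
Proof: c = b and b = z, so c = z. r ≤ c and c ≤ r, so r = c. Since q ≤ r, q ≤ c. c = z, so q ≤ z. Then q + i ≤ z + i.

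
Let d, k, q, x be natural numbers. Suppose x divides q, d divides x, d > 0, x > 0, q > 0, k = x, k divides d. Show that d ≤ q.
Because k divides d and d > 0, k ≤ d. k = x, so x ≤ d. d divides x and x > 0, so d ≤ x. Since x ≤ d, x = d. Since x divides q and q > 0, x ≤ q. From x = d, d ≤ q.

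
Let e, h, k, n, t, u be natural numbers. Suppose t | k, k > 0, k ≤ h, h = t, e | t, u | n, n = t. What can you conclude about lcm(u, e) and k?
lcm(u, e) | k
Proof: t | k and k > 0, therefore t ≤ k. Because h = t and k ≤ h, k ≤ t. t ≤ k, so t = k. Because n = t and u | n, u | t. Since e | t, lcm(u, e) | t. Since t = k, lcm(u, e) | k.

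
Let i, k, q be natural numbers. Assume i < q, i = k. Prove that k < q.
i = k and i < q. By substitution, k < q.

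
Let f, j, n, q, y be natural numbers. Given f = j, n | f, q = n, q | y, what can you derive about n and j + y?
n | j + y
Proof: f = j and n | f, so n | j. Since q = n and q | y, n | y. n | j, so n | j + y.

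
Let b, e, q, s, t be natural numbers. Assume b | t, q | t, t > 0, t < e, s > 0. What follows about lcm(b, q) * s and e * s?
lcm(b, q) * s < e * s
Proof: Since b | t and q | t, lcm(b, q) | t. Since t > 0, lcm(b, q) ≤ t. Since t < e, lcm(b, q) < e. s > 0, so lcm(b, q) * s < e * s.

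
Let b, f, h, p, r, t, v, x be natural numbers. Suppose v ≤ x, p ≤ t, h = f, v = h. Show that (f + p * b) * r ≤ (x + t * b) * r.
Because v = h and h = f, v = f. v ≤ x, so f ≤ x. p ≤ t. By multiplying by a non-negative, p * b ≤ t * b. Because f ≤ x, f + p * b ≤ x + t * b. By multiplying by a non-negative, (f + p * b) * r ≤ (x + t * b) * r.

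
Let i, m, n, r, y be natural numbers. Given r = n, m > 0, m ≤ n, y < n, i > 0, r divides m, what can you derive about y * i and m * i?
y * i < m * i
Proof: Because r = n and r divides m, n divides m. Since m > 0, n ≤ m. m ≤ n, so n = m. Since y < n, y < m. From i > 0, by multiplying by a positive, y * i < m * i.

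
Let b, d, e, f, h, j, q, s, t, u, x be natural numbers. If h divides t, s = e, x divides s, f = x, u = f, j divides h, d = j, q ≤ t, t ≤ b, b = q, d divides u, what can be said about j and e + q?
j divides e + q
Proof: u = f and f = x, hence u = x. d divides u, so d divides x. s = e and x divides s, hence x divides e. Since d divides x, d divides e. Since d = j, j divides e. b = q and t ≤ b, thus t ≤ q. Since q ≤ t, t = q. Because j divides h and h divides t, j divides t. t = q, so j divides q. Since j divides e, j divides e + q.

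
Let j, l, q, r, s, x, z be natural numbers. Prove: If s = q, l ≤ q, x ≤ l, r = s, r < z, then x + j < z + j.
x ≤ l and l ≤ q, therefore x ≤ q. From r = s and s = q, r = q. Since r < z, q < z. Since x ≤ q, x < z. Then x + j < z + j.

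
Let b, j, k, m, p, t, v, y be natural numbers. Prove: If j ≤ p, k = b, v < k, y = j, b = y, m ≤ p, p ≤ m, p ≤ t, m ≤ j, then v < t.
From b = y and y = j, b = j. m ≤ p and p ≤ m, so m = p. m ≤ j, so p ≤ j. Since j ≤ p, j = p. Since b = j, b = p. k = b and v < k, therefore v < b. b = p, so v < p. p ≤ t, so v < t.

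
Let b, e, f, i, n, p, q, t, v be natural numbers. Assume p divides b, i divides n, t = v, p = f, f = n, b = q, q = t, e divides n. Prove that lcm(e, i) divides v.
e divides n and i divides n, so lcm(e, i) divides n. p = f and f = n, hence p = n. q = t and t = v, therefore q = v. b = q and p divides b, therefore p divides q. From q = v, p divides v. Since p = n, n divides v. From lcm(e, i) divides n, lcm(e, i) divides v.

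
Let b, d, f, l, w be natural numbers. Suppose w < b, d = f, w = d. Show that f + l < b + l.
w = d and d = f, so w = f. w < b, so f < b. Then f + l < b + l.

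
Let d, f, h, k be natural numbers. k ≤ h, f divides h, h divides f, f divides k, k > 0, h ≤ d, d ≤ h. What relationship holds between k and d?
k = d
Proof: f divides h and h divides f, thus f = h. f divides k, so h divides k. From k > 0, h ≤ k. From k ≤ h, k = h. From h ≤ d and d ≤ h, h = d. From k = h, k = d.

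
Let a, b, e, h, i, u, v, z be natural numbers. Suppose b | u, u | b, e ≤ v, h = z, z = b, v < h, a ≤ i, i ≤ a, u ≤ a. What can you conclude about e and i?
e < i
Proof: b | u and u | b, thus b = u. Since h = z and z = b, h = b. From v < h, v < b. Since e ≤ v, e < b. b = u, so e < u. a ≤ i and i ≤ a, so a = i. From u ≤ a, u ≤ i. Because e < u, e < i.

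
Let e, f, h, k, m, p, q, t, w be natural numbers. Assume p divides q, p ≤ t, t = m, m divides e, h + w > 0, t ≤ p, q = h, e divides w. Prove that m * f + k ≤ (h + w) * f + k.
Since p ≤ t and t ≤ p, p = t. p divides q, so t divides q. Since t = m, m divides q. q = h, so m divides h. Since m divides e and e divides w, m divides w. m divides h, so m divides h + w. h + w > 0, so m ≤ h + w. By multiplying by a non-negative, m * f ≤ (h + w) * f. Then m * f + k ≤ (h + w) * f + k.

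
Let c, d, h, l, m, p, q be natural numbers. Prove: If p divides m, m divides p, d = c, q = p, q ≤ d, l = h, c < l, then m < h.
Since p divides m and m divides p, p = m. q = p and q ≤ d, therefore p ≤ d. d = c, so p ≤ c. Since p = m, m ≤ c. l = h and c < l, thus c < h. Since m ≤ c, m < h.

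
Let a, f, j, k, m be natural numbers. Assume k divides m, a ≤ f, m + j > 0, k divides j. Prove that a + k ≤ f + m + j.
k divides m and k divides j, hence k divides m + j. m + j > 0, so k ≤ m + j. Since a ≤ f, a + k ≤ f + m + j.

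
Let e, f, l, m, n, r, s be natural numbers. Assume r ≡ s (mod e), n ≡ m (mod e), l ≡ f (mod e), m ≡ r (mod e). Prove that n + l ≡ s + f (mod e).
n ≡ m (mod e) and m ≡ r (mod e), thus n ≡ r (mod e). r ≡ s (mod e), so n ≡ s (mod e). Since l ≡ f (mod e), n + l ≡ s + f (mod e).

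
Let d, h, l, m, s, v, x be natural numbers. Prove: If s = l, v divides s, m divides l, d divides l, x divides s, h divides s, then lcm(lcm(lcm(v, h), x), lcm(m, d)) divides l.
v divides s and h divides s, thus lcm(v, h) divides s. Since x divides s, lcm(lcm(v, h), x) divides s. s = l, so lcm(lcm(v, h), x) divides l. m divides l and d divides l, therefore lcm(m, d) divides l. Since lcm(lcm(v, h), x) divides l, lcm(lcm(lcm(v, h), x), lcm(m, d)) divides l.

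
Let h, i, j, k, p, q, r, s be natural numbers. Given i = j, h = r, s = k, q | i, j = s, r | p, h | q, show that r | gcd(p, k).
Because i = j and j = s, i = s. Since h | q and q | i, h | i. Since h = r, r | i. Because i = s, r | s. s = k, so r | k. r | p, so r | gcd(p, k).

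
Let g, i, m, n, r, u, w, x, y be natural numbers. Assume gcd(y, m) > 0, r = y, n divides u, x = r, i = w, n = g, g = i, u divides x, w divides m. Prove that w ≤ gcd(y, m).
g = i and i = w, thus g = w. Because x = r and u divides x, u divides r. n divides u, so n divides r. Since n = g, g divides r. r = y, so g divides y. g = w, so w divides y. Since w divides m, w divides gcd(y, m). gcd(y, m) > 0, so w ≤ gcd(y, m).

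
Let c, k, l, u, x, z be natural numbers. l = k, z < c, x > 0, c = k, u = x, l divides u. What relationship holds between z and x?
z < x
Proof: c = k and z < c, thus z < k. l = k and l divides u, hence k divides u. Since u = x, k divides x. x > 0, so k ≤ x. Since z < k, z < x.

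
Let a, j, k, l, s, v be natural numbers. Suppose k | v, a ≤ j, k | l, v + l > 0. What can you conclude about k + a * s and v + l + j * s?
k + a * s ≤ v + l + j * s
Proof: k | v and k | l, so k | v + l. Because v + l > 0, k ≤ v + l. Because a ≤ j, a * s ≤ j * s. Since k ≤ v + l, k + a * s ≤ v + l + j * s.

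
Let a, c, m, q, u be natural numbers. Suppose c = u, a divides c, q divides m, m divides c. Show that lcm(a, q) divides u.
Because q divides m and m divides c, q divides c. Since a divides c, lcm(a, q) divides c. Since c = u, lcm(a, q) divides u.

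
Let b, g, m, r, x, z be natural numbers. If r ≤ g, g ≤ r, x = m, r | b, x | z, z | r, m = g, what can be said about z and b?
z | b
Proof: g ≤ r and r ≤ g, thus g = r. Since m = g, m = r. x = m and x | z, hence m | z. m = r, so r | z. Since z | r, r = z. Because r | b, z | b.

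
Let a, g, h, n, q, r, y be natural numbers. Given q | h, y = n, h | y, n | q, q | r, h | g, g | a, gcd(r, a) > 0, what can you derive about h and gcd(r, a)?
h ≤ gcd(r, a)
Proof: y = n and h | y, hence h | n. n | q, so h | q. Since q | h, q = h. Since q | r, h | r. h | g and g | a, therefore h | a. Since h | r, h | gcd(r, a). gcd(r, a) > 0, so h ≤ gcd(r, a).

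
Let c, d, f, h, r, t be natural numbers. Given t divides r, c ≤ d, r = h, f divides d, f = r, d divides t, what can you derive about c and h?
c ≤ h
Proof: From d divides t and t divides r, d divides r. Since f = r and f divides d, r divides d. Since d divides r, d = r. From c ≤ d, c ≤ r. Since r = h, c ≤ h.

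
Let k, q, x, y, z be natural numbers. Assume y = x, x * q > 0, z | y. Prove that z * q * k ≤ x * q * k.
y = x and z | y, so z | x. Then z * q | x * q. Since x * q > 0, z * q ≤ x * q. Then z * q * k ≤ x * q * k.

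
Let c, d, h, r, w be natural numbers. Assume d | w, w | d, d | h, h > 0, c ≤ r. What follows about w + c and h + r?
w + c ≤ h + r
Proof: d | w and w | d, so d = w. Since d | h and h > 0, d ≤ h. Since d = w, w ≤ h. Since c ≤ r, w + c ≤ h + r.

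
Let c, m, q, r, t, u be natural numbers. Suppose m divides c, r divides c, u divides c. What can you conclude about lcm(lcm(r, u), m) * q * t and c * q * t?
lcm(lcm(r, u), m) * q * t divides c * q * t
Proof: From r divides c and u divides c, lcm(r, u) divides c. m divides c, so lcm(lcm(r, u), m) divides c. Then lcm(lcm(r, u), m) * q divides c * q. Then lcm(lcm(r, u), m) * q * t divides c * q * t.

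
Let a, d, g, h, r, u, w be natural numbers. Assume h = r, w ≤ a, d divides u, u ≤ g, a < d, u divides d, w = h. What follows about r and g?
r < g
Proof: Because w = h and h = r, w = r. From d divides u and u divides d, d = u. Because a < d, a < u. Since w ≤ a, w < u. w = r, so r < u. u ≤ g, so r < g.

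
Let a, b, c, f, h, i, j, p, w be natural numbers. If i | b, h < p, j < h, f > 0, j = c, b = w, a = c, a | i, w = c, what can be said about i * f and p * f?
i * f < p * f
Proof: a = c and a | i, therefore c | i. From b = w and i | b, i | w. w = c, so i | c. c | i, so c = i. j = c, so j = i. j < h, so i < h. Since h < p, i < p. Since f > 0, i * f < p * f.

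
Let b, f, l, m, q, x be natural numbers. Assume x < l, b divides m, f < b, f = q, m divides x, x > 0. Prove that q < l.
b divides m and m divides x, so b divides x. Since x > 0, b ≤ x. Since f < b, f < x. x < l, so f < l. f = q, so q < l.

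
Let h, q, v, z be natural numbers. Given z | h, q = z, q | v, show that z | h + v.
Because q = z and q | v, z | v. z | h, so z | h + v.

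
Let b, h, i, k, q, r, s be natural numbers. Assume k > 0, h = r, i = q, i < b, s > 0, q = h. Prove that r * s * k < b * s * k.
From i = q and q = h, i = h. h = r, so i = r. Since i < b, r < b. Combining with s > 0, by multiplying by a positive, r * s < b * s. Since k > 0, by multiplying by a positive, r * s * k < b * s * k.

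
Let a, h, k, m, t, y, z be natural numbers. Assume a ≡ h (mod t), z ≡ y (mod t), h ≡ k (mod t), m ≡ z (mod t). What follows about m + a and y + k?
m + a ≡ y + k (mod t)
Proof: m ≡ z (mod t) and z ≡ y (mod t), thus m ≡ y (mod t). a ≡ h (mod t) and h ≡ k (mod t), hence a ≡ k (mod t). Since m ≡ y (mod t), m + a ≡ y + k (mod t).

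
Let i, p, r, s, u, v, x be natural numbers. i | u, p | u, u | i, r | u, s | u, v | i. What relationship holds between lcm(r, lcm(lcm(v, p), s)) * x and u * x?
lcm(r, lcm(lcm(v, p), s)) * x | u * x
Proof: i | u and u | i, hence i = u. Since v | i, v | u. p | u, so lcm(v, p) | u. Because s | u, lcm(lcm(v, p), s) | u. r | u, so lcm(r, lcm(lcm(v, p), s)) | u. Then lcm(r, lcm(lcm(v, p), s)) * x | u * x.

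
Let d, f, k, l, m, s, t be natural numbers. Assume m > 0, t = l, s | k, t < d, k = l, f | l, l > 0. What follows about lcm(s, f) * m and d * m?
lcm(s, f) * m < d * m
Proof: k = l and s | k, hence s | l. Since f | l, lcm(s, f) | l. Since l > 0, lcm(s, f) ≤ l. t = l and t < d, thus l < d. lcm(s, f) ≤ l, so lcm(s, f) < d. Because m > 0, lcm(s, f) * m < d * m.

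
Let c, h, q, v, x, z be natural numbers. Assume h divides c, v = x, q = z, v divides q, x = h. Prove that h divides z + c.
v = x and x = h, hence v = h. From q = z and v divides q, v divides z. Since v = h, h divides z. Since h divides c, h divides z + c.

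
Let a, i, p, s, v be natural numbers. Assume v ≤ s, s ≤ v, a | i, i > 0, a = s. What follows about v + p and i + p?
v + p ≤ i + p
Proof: s ≤ v and v ≤ s, thus s = v. Because a = s and a | i, s | i. s = v, so v | i. Because i > 0, v ≤ i. Then v + p ≤ i + p.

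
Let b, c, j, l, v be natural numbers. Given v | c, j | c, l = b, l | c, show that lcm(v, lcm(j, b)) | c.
Since l = b and l | c, b | c. Since j | c, lcm(j, b) | c. Since v | c, lcm(v, lcm(j, b)) | c.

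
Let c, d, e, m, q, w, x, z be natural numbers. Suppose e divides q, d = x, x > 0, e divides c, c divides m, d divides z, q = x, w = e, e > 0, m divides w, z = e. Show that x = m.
Since z = e and d divides z, d divides e. d = x, so x divides e. From e > 0, x ≤ e. q = x and e divides q, thus e divides x. x > 0, so e ≤ x. Since x ≤ e, x = e. e divides c and c divides m, so e divides m. w = e and m divides w, so m divides e. e divides m, so e = m. Since x = e, x = m.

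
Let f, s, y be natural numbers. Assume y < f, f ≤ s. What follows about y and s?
y < s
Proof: Because y < f and f ≤ s, by transitivity, y < s.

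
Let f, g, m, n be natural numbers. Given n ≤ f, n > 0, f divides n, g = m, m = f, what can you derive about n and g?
n = g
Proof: g = m and m = f, so g = f. f divides n and n > 0, so f ≤ n. n ≤ f, so f = n. g = f, so g = n. Then n = g.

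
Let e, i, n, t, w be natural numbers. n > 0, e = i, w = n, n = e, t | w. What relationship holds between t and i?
t ≤ i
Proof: From n = e and e = i, n = i. w = n and t | w, hence t | n. Since n > 0, t ≤ n. n = i, so t ≤ i.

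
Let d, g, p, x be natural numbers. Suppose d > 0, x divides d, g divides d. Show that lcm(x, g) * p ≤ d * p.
x divides d and g divides d, therefore lcm(x, g) divides d. d > 0, so lcm(x, g) ≤ d. By multiplying by a non-negative, lcm(x, g) * p ≤ d * p.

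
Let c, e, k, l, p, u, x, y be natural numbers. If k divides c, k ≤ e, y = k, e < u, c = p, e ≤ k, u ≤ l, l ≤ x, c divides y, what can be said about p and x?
p < x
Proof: From e ≤ k and k ≤ e, e = k. y = k and c divides y, so c divides k. k divides c, so k = c. Since e = k, e = c. c = p, so e = p. e < u and u ≤ l, therefore e < l. l ≤ x, so e < x. e = p, so p < x.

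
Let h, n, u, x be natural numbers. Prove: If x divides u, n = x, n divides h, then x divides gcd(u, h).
Because n = x and n divides h, x divides h. x divides u, so x divides gcd(u, h).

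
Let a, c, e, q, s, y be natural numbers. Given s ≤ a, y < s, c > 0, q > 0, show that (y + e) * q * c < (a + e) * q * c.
y < s and s ≤ a, thus y < a. Then y + e < a + e. From q > 0, (y + e) * q < (a + e) * q. Because c > 0, (y + e) * q * c < (a + e) * q * c.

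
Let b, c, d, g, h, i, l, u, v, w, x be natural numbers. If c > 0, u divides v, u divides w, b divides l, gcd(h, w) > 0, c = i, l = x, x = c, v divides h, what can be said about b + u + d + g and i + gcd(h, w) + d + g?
b + u + d + g ≤ i + gcd(h, w) + d + g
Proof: From l = x and x = c, l = c. Because b divides l, b divides c. Since c > 0, b ≤ c. Since c = i, b ≤ i. u divides v and v divides h, therefore u divides h. u divides w, so u divides gcd(h, w). Since gcd(h, w) > 0, u ≤ gcd(h, w). Then u + d ≤ gcd(h, w) + d. Then u + d + g ≤ gcd(h, w) + d + g. Since b ≤ i, b + u + d + g ≤ i + gcd(h, w) + d + g.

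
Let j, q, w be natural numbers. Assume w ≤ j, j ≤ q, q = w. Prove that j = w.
q = w and j ≤ q, thus j ≤ w. From w ≤ j, w = j. Then j = w.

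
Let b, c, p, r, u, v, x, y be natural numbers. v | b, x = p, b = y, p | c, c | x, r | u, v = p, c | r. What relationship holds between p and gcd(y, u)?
p | gcd(y, u)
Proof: Because v = p and v | b, p | b. b = y, so p | y. x = p and c | x, hence c | p. p | c, so c = p. c | r and r | u, therefore c | u. Because c = p, p | u. p | y, so p | gcd(y, u).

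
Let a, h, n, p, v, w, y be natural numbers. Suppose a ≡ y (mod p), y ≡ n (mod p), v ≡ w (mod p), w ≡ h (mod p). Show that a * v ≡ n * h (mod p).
From a ≡ y (mod p) and y ≡ n (mod p), a ≡ n (mod p). v ≡ w (mod p) and w ≡ h (mod p), therefore v ≡ h (mod p). Since a ≡ n (mod p), by multiplying congruences, a * v ≡ n * h (mod p).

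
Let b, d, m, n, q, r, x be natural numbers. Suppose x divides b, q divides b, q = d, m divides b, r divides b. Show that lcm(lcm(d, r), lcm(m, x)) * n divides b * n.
Since q = d and q divides b, d divides b. Since r divides b, lcm(d, r) divides b. m divides b and x divides b, so lcm(m, x) divides b. lcm(d, r) divides b, so lcm(lcm(d, r), lcm(m, x)) divides b. Then lcm(lcm(d, r), lcm(m, x)) * n divides b * n.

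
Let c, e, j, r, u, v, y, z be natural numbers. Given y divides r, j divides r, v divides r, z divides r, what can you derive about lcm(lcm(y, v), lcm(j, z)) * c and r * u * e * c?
lcm(lcm(y, v), lcm(j, z)) * c divides r * u * e * c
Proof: y divides r and v divides r, so lcm(y, v) divides r. j divides r and z divides r, therefore lcm(j, z) divides r. Since lcm(y, v) divides r, lcm(lcm(y, v), lcm(j, z)) divides r. Then lcm(lcm(y, v), lcm(j, z)) divides r * u. Then lcm(lcm(y, v), lcm(j, z)) divides r * u * e. Then lcm(lcm(y, v), lcm(j, z)) * c divides r * u * e * c.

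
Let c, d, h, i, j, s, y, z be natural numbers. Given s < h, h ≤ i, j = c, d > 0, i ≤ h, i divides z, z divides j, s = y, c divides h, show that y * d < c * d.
Since i ≤ h and h ≤ i, i = h. i divides z, so h divides z. j = c and z divides j, therefore z divides c. Since h divides z, h divides c. Since c divides h, h = c. From s = y and s < h, y < h. h = c, so y < c. Since d > 0, by multiplying by a positive, y * d < c * d.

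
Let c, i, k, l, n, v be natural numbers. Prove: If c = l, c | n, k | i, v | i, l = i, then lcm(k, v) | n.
From k | i and v | i, lcm(k, v) | i. c = l and l = i, therefore c = i. c | n, so i | n. lcm(k, v) | i, so lcm(k, v) | n.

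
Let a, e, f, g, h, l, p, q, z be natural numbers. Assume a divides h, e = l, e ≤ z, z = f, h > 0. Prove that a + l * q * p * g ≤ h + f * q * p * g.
a divides h and h > 0, thus a ≤ h. z = f and e ≤ z, so e ≤ f. e = l, so l ≤ f. By multiplying by a non-negative, l * q ≤ f * q. By multiplying by a non-negative, l * q * p ≤ f * q * p. By multiplying by a non-negative, l * q * p * g ≤ f * q * p * g. Since a ≤ h, a + l * q * p * g ≤ h + f * q * p * g.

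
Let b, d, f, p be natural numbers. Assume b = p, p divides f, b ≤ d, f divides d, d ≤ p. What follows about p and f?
p = f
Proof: b = p and b ≤ d, therefore p ≤ d. d ≤ p, so d = p. f divides d, so f divides p. p divides f, so p = f.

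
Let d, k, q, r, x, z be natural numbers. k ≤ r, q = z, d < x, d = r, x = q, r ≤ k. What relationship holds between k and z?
k < z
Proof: r ≤ k and k ≤ r, therefore r = k. d = r, so d = k. Since x = q and d < x, d < q. q = z, so d < z. d = k, so k < z.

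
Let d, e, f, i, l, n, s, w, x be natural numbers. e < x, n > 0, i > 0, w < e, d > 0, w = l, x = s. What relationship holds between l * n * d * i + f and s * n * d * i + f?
l * n * d * i + f < s * n * d * i + f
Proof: w = l and w < e, so l < e. Since e < x, l < x. Since x = s, l < s. From n > 0, l * n < s * n. Since d > 0, l * n * d < s * n * d. i > 0, so l * n * d * i < s * n * d * i. Then l * n * d * i + f < s * n * d * i + f.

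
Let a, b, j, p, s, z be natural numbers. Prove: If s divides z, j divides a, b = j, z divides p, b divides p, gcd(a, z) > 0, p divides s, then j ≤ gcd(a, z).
p divides s and s divides z, thus p divides z. Since z divides p, p = z. From b = j and b divides p, j divides p. p = z, so j divides z. Since j divides a, j divides gcd(a, z). Since gcd(a, z) > 0, j ≤ gcd(a, z).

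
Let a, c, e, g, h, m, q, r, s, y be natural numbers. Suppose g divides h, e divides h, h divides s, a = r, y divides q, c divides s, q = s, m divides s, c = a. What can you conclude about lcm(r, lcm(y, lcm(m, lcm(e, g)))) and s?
lcm(r, lcm(y, lcm(m, lcm(e, g)))) divides s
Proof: c = a and a = r, thus c = r. Because c divides s, r divides s. Because q = s and y divides q, y divides s. e divides h and g divides h, hence lcm(e, g) divides h. Since h divides s, lcm(e, g) divides s. Since m divides s, lcm(m, lcm(e, g)) divides s. y divides s, so lcm(y, lcm(m, lcm(e, g))) divides s. Since r divides s, lcm(r, lcm(y, lcm(m, lcm(e, g)))) divides s.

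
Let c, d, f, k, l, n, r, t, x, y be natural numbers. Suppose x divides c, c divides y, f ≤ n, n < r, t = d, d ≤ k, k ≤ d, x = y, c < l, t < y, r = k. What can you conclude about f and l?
f < l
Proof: From k ≤ d and d ≤ k, k = d. Since r = k, r = d. f ≤ n and n < r, thus f < r. Since r = d, f < d. x = y and x divides c, thus y divides c. Because c divides y, y = c. t = d and t < y, thus d < y. y = c, so d < c. Since f < d, f < c. Since c < l, f < l.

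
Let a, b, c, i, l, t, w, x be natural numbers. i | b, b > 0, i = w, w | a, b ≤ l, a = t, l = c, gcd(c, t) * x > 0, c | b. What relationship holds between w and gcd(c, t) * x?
w ≤ gcd(c, t) * x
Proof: l = c and b ≤ l, hence b ≤ c. From c | b and b > 0, c ≤ b. b ≤ c, so b = c. i = w and i | b, thus w | b. Since b = c, w | c. From a = t and w | a, w | t. w | c, so w | gcd(c, t). Then w | gcd(c, t) * x. gcd(c, t) * x > 0, so w ≤ gcd(c, t) * x.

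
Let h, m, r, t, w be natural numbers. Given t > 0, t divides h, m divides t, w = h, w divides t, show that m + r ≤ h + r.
From w = h and w divides t, h divides t. Since t divides h, t = h. m divides t and t > 0, therefore m ≤ t. t = h, so m ≤ h. Then m + r ≤ h + r.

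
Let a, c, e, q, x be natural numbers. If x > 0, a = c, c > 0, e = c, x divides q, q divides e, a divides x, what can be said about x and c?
x = c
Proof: x divides q and q divides e, therefore x divides e. Since e = c, x divides c. Since c > 0, x ≤ c. a = c and a divides x, so c divides x. x > 0, so c ≤ x. x ≤ c, so x = c.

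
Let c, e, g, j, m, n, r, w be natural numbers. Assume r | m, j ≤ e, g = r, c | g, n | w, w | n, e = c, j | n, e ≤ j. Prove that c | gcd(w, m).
j ≤ e and e ≤ j, hence j = e. e = c, so j = c. n | w and w | n, therefore n = w. Since j | n, j | w. j = c, so c | w. g = r and c | g, thus c | r. r | m, so c | m. c | w, so c | gcd(w, m).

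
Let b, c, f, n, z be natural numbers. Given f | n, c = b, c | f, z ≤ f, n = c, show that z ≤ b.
n = c and f | n, so f | c. Since c | f, f = c. c = b, so f = b. Since z ≤ f, z ≤ b.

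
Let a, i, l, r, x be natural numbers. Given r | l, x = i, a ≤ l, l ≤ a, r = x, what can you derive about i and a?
i | a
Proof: Since l ≤ a and a ≤ l, l = a. r = x and x = i, hence r = i. Since r | l, i | l. l = a, so i | a.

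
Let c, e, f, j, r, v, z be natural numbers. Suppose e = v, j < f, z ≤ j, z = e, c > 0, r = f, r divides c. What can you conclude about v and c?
v < c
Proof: z ≤ j and j < f, hence z < f. z = e, so e < f. e = v, so v < f. Since r = f and r divides c, f divides c. c > 0, so f ≤ c. v < f, so v < c.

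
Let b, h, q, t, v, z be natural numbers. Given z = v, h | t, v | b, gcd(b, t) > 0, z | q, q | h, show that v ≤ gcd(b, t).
From z | q and q | h, z | h. h | t, so z | t. Since z = v, v | t. Since v | b, v | gcd(b, t). Since gcd(b, t) > 0, v ≤ gcd(b, t).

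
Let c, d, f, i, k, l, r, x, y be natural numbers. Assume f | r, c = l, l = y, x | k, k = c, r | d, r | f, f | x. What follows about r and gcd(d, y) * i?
r | gcd(d, y) * i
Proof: f | r and r | f, so f = r. f | x, so r | x. c = l and l = y, thus c = y. Because k = c and x | k, x | c. c = y, so x | y. Since r | x, r | y. Because r | d, r | gcd(d, y). Then r | gcd(d, y) * i.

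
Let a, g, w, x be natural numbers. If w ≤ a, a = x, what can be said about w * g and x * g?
w * g ≤ x * g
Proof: a = x and w ≤ a, thus w ≤ x. Then w * g ≤ x * g.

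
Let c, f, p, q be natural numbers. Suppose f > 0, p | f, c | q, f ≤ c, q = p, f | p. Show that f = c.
Because p | f and f | p, p = f. Since q = p, q = f. Since c | q, c | f. Since f > 0, c ≤ f. f ≤ c, so f = c.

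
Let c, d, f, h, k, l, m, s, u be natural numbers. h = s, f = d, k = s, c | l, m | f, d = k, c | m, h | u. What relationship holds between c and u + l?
c | u + l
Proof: From f = d and d = k, f = k. c | m and m | f, hence c | f. f = k, so c | k. k = s, so c | s. Since h = s and h | u, s | u. Since c | s, c | u. Since c | l, c | u + l.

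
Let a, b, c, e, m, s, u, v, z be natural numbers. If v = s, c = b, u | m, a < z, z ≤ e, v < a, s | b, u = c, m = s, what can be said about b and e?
b < e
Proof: Since m = s and u | m, u | s. Since u = c, c | s. From c = b, b | s. From s | b, s = b. Since v = s, v = b. From v < a and a < z, v < z. z ≤ e, so v < e. v = b, so b < e.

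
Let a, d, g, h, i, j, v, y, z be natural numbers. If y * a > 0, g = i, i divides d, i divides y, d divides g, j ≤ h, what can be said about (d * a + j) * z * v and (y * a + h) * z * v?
(d * a + j) * z * v ≤ (y * a + h) * z * v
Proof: g = i and d divides g, thus d divides i. i divides d, so i = d. Since i divides y, d divides y. Then d * a divides y * a. y * a > 0, so d * a ≤ y * a. j ≤ h, so d * a + j ≤ y * a + h. By multiplying by a non-negative, (d * a + j) * z ≤ (y * a + h) * z. By multiplying by a non-negative, (d * a + j) * z * v ≤ (y * a + h) * z * v.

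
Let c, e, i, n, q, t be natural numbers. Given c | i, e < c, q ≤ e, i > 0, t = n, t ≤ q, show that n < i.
t = n and t ≤ q, thus n ≤ q. Since q ≤ e, n ≤ e. Since e < c, n < c. c | i and i > 0, hence c ≤ i. n < c, so n < i.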